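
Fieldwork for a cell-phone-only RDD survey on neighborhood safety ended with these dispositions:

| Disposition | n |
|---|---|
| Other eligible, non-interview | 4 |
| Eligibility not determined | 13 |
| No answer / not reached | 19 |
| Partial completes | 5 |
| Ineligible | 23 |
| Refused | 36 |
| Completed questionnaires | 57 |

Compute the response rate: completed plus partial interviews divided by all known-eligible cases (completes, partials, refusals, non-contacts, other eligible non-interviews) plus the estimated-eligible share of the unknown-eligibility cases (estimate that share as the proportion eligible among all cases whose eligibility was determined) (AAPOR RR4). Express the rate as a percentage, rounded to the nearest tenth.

Num = 57 + 5 = 62
Eligible (known) = 57 + 5 + 36 + 19 + 4 = 121
e = 121 / (121 + 23) = 121 / 144 = 0.8403
e × U = 0.8403 × 13 = 10.92
Base = 121 + 10.92 = 131.92
RR4 = 62 / 131.92 = 0.4700

47.0%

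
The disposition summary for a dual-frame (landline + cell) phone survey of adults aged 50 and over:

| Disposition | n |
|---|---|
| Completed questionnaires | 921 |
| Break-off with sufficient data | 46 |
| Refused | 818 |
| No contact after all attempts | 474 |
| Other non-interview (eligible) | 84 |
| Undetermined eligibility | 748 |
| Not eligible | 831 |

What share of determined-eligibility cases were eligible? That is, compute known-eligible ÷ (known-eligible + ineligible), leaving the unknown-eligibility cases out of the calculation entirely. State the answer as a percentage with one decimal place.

73.8%

Known eligible = 921 + 46 + 818 + 474 + 84 = 2343
e = 2343 / (2343 + 831) = 2343 / 3174 = 0.7382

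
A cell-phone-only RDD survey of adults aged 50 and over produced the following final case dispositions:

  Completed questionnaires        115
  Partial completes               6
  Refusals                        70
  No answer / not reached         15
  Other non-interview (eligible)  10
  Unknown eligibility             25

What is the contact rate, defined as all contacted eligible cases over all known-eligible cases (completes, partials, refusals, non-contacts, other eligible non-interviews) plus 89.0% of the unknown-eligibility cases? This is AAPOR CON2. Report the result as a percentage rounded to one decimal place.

84.4%

Num = 115 + 6 + 70 + 10 = 201
Known eligible = 115 + 6 + 70 + 15 + 10 = 216
Estimated eligible among unknowns = 0.8900 × 25 = 22.25
Base = 216 + 22.25 = 238.25
CON2 = 201 / 238.25 = 0.8437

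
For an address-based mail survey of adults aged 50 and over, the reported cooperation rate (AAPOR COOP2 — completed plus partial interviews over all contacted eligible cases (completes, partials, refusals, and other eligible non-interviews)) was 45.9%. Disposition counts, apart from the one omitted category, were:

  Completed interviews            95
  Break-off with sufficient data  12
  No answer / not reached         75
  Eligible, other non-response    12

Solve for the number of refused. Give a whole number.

114

Numerator → 95 + 12 = 107
COOP2 = 107 / D = 0.459
D = 107 / 0.459 = 233.1
Remaining denominator categories sum to 119
refused = 233.1 − 119 ≈ 114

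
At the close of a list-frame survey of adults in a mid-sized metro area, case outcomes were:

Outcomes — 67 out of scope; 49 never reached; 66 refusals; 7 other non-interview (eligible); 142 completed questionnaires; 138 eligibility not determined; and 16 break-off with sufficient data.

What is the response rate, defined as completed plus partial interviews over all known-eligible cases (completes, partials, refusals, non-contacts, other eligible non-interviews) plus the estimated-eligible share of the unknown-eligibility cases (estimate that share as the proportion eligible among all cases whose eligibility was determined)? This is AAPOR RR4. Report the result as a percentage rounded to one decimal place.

40.4%

Num = 142 + 16 = 158
Known eligible = 142 + 16 + 66 + 49 + 7 = 280
e = 280 / (280 + 67) = 280 / 347 = 0.8069
Estimated eligible among unknowns = 0.8069 × 138 = 111.35
Denominator = 280 + 111.35 = 391.35
RR4 = 158 / 391.35 = 0.4037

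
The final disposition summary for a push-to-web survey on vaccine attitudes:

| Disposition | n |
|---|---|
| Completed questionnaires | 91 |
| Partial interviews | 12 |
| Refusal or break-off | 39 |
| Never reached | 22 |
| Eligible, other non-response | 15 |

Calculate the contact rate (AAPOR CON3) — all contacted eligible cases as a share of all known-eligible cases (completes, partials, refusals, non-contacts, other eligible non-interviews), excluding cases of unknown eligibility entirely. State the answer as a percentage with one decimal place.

87.7%

Num → 91 + 12 + 39 + 15 = 157
Base → 91 + 12 + 39 + 22 + 15 = 179
CON3 = 157 / 179 = 0.8771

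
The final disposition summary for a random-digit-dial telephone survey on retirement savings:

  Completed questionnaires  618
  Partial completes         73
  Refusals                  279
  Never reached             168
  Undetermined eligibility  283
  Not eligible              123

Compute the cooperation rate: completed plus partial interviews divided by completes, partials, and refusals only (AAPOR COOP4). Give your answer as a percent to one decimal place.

Top → 618 + 73 = 691
Denominator → 618 + 73 + 279 = 970
COOP4 = 691 / 970 = 0.7124

71.2%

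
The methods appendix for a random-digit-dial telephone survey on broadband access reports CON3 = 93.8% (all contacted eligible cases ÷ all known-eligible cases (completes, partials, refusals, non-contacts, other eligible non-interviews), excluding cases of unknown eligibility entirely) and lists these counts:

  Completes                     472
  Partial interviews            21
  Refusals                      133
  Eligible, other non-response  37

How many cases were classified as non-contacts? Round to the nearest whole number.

44

Top → 472 + 21 + 133 + 37 = 663
CON3 = 663 / D = 0.938
D = 663 / 0.938 = 706.8
Remaining denominator categories sum to 663
non-contacts = 706.8 − 663 ≈ 44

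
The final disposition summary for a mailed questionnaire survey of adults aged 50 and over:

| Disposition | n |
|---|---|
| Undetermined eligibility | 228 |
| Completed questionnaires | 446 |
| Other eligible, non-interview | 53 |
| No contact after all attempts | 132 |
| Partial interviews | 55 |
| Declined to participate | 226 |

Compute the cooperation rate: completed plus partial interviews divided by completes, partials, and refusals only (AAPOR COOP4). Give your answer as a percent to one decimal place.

68.9%

Numerator → 446 + 55 = 501
Base → 446 + 55 + 226 = 727
COOP4 = 501 / 727 = 0.6891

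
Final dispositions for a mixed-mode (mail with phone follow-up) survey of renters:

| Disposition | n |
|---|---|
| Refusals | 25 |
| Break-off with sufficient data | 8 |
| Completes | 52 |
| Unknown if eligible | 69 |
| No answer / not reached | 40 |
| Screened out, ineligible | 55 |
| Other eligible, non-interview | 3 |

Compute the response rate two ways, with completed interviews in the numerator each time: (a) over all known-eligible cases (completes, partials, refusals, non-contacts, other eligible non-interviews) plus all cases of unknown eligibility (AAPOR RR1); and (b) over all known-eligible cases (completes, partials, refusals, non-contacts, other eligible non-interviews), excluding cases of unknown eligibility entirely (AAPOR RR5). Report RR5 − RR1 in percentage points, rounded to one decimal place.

14.2

Top → 52
Denominator → 52 + 8 + 25 + 40 + 3 + 69 = 197
RR1 = 52 / 197 = 0.2640
Denominator → 52 + 8 + 25 + 40 + 3 = 128
RR5 = 52 / 128 = 0.4062
Difference = 40.62 − 26.40 = 14.22 percentage points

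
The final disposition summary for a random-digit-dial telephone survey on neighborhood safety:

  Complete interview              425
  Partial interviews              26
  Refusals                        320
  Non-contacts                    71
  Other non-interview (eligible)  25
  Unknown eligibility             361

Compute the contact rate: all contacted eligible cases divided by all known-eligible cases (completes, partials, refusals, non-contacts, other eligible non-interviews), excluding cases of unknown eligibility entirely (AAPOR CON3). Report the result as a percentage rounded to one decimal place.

Numerator: 425 + 26 + 320 + 25 = 796
Denominator: 425 + 26 + 320 + 71 + 25 = 867
CON3 = 796 / 867 = 0.9181

91.8%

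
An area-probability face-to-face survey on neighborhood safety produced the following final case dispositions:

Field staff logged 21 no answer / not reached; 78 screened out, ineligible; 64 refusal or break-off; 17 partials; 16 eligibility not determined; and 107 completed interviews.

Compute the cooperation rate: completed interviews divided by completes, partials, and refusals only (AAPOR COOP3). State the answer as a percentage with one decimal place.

56.9%

Num = 107
Base = 107 + 17 + 64 = 188
COOP3 = 107 / 188 = 0.5691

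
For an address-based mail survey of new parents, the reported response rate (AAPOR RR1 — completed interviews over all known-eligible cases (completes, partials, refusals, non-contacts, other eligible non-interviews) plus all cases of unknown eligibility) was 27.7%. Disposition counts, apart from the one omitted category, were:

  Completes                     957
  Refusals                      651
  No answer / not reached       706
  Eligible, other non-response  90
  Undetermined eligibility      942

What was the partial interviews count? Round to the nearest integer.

RR1 = 957 / D = 0.277
D = 957 / 0.277 = 3454.9
Remaining denominator categories sum to 3346
partial interviews = 3454.9 − 3346 ≈ 109

109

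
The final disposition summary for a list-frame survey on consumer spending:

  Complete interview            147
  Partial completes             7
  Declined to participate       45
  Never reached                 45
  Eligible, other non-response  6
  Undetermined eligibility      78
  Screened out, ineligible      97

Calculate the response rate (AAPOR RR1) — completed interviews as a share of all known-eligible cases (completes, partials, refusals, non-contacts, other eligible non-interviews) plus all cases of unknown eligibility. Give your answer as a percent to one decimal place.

44.8%

Top = 147
Denominator = 147 + 7 + 45 + 45 + 6 + 78 = 328
RR1 = 147 / 328 = 0.4482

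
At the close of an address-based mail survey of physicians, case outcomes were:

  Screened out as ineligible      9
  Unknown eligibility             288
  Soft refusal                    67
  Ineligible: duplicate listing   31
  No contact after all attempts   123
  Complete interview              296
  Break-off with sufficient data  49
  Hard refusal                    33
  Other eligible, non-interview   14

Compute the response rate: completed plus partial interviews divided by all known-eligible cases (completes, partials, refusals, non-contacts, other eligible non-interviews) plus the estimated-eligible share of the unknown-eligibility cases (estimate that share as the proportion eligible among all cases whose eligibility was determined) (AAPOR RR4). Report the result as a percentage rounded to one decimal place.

Refusal or break-off = 33 + 67 = 100
Ineligible = 9 + 31 = 40
Num = 296 + 49 = 345
Known eligible = 296 + 49 + 100 + 123 + 14 = 582
e = 582 / (582 + 40) = 582 / 622 = 0.9357
e × U = 0.9357 × 288 = 269.48
Base = 582 + 269.48 = 851.48
RR4 = 345 / 851.48 = 0.4052

40.5%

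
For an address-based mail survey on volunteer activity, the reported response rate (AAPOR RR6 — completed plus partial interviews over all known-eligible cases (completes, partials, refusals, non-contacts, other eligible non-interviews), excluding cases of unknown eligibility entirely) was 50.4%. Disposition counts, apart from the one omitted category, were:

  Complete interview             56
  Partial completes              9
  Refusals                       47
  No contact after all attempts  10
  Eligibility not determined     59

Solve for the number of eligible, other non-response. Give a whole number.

Top → 56 + 9 = 65
RR6 = 65 / D = 0.504
D = 65 / 0.504 = 129.0
Other denominator terms total 122
eligible, other non-response = 129.0 − 122 ≈ 7

7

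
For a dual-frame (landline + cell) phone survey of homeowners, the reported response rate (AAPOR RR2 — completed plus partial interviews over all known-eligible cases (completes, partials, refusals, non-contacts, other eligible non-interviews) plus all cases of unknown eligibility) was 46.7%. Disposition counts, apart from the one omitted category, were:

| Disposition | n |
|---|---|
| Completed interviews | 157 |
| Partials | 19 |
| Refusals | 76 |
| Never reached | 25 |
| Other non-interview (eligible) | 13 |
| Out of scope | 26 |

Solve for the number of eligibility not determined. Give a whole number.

87

Numerator → 157 + 19 = 176
RR2 = 176 / D = 0.467
D = 176 / 0.467 = 376.9
Other denominator terms total 290
eligibility not determined = 376.9 − 290 ≈ 87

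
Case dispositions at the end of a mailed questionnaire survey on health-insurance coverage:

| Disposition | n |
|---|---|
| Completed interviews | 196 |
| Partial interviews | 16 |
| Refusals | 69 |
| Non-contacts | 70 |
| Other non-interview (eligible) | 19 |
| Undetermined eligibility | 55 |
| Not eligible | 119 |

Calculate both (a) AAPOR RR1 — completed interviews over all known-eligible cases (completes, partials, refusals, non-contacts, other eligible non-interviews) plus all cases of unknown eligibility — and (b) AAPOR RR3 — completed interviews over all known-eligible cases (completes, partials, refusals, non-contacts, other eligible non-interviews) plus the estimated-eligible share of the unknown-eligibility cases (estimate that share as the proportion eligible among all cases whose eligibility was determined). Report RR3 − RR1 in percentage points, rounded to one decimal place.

Num = 196
Denominator = 196 + 16 + 69 + 70 + 19 + 55 = 425
RR1 = 196 / 425 = 0.4612
Eligible (known) = 196 + 16 + 69 + 70 + 19 = 370
e = 370 / (370 + 119) = 370 / 489 = 0.7566
e × U = 0.7566 × 55 = 41.61
Denominator = 370 + 41.61 = 411.61
RR3 = 196 / 411.61 = 0.4762
Difference = 47.62 − 46.12 = 1.50 percentage points

1.5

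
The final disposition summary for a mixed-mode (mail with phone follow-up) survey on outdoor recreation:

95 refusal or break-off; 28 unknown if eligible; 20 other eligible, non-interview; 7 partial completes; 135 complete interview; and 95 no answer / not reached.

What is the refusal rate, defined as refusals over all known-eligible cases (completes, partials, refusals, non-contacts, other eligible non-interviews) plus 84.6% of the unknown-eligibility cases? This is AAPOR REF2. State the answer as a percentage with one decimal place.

25.3%

Num = 95
Eligible (known) = 135 + 7 + 95 + 95 + 20 = 352
Estimated eligible among unknowns = 0.8460 × 28 = 23.69
Denominator = 352 + 23.69 = 375.69
REF2 = 95 / 375.69 = 0.2529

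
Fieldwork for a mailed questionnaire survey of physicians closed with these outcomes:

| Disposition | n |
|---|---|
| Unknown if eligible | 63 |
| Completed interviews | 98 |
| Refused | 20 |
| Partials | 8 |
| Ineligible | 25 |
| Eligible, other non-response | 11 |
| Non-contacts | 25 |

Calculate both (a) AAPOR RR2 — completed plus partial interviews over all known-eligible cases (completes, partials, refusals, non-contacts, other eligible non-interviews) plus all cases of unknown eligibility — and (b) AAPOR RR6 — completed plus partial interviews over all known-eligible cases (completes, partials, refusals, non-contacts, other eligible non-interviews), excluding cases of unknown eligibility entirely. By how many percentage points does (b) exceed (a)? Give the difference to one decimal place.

Top: 98 + 8 = 106
Base: 98 + 8 + 20 + 25 + 11 + 63 = 225
RR2 = 106 / 225 = 0.4711
Base: 98 + 8 + 20 + 25 + 11 = 162
RR6 = 106 / 162 = 0.6543
Difference = 65.43 − 47.11 = 18.32 percentage points

18.3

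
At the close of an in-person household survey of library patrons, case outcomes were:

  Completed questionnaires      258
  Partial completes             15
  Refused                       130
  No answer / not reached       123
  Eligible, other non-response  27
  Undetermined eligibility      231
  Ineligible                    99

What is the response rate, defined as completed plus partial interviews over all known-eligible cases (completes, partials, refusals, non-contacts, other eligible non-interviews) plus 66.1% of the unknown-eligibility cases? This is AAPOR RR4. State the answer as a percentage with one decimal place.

38.7%

Numerator = 258 + 15 = 273
Known eligible = 258 + 15 + 130 + 123 + 27 = 553
e × U = 0.6610 × 231 = 152.69
Denominator = 553 + 152.69 = 705.69
RR4 = 273 / 705.69 = 0.3869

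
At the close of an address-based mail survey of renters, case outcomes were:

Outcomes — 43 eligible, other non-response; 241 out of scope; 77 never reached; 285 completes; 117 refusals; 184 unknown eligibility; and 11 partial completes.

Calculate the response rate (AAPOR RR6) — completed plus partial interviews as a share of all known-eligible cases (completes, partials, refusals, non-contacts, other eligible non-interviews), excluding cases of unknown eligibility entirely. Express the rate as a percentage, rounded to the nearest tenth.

Numerator → 285 + 11 = 296
Denom → 285 + 11 + 117 + 77 + 43 = 533
RR6 = 296 / 533 = 0.5553

55.5%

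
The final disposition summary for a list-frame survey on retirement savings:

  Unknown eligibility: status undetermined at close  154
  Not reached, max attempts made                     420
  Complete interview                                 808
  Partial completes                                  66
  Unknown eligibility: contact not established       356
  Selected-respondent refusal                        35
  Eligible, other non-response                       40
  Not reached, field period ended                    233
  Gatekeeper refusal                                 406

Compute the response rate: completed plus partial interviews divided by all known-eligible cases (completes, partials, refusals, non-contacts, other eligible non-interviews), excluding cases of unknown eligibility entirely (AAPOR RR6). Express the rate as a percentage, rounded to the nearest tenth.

Refusal or break-off = 406 + 35 = 441
No answer / not reached = 233 + 420 = 653
Unknown if eligible = 356 + 154 = 510
Top → 808 + 66 = 874
Denominator → 808 + 66 + 441 + 653 + 40 = 2008
RR6 = 874 / 2008 = 0.4353

43.5%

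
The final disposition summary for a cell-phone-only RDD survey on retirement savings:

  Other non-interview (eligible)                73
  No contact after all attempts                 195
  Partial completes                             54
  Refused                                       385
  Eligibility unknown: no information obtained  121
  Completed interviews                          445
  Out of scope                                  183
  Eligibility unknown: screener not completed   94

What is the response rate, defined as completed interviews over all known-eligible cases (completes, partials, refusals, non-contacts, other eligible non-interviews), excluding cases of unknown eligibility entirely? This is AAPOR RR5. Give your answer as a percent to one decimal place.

38.6%

Unknown eligibility = 94 + 121 = 215
Top = 445
Denominator = 445 + 54 + 385 + 195 + 73 = 1152
RR5 = 445 / 1152 = 0.3863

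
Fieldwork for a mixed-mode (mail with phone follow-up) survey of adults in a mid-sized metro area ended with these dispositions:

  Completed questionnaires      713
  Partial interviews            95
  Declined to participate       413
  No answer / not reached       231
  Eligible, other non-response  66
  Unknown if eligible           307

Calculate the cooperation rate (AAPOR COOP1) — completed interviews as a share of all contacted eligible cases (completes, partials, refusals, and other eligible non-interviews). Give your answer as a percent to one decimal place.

Numerator = 713
Denom = 713 + 95 + 413 + 66 = 1287
COOP1 = 713 / 1287 = 0.5540

55.4%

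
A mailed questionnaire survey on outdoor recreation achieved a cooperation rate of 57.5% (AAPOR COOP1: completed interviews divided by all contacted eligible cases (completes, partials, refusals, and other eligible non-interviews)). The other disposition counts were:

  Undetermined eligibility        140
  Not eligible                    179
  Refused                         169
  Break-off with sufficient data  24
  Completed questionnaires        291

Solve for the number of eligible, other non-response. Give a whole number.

22

COOP1 = 291 / D = 0.575
D = 291 / 0.575 = 506.1
Rest of base = 484
eligible, other non-response = 506.1 − 484 ≈ 22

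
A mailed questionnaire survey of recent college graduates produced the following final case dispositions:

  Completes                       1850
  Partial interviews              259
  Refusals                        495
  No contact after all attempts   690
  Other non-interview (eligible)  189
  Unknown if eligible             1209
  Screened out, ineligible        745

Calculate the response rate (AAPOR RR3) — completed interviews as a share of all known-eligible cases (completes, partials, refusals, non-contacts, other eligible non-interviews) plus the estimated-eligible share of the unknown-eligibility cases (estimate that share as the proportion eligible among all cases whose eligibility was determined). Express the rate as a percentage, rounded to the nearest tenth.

41.3%

Top: 1850
Determined eligible: 1850 + 259 + 495 + 690 + 189 = 3483
e = 3483 / (3483 + 745) = 3483 / 4228 = 0.8238
Eligible share of unknowns: 0.8238 × 1209 = 995.97
Base: 3483 + 995.97 = 4478.97
RR3 = 1850 / 4478.97 = 0.4130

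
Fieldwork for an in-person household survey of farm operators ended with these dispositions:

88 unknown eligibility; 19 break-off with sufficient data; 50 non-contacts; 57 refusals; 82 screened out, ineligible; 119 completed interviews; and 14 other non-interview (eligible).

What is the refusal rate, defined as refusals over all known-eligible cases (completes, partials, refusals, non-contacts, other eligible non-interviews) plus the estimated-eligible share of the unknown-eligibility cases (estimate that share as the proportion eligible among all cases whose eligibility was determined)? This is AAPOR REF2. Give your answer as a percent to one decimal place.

17.5%

Top → 57
Known eligible → 119 + 19 + 57 + 50 + 14 = 259
e = 259 / (259 + 82) = 259 / 341 = 0.7595
e × U → 0.7595 × 88 = 66.84
Denom → 259 + 66.84 = 325.84
REF2 = 57 / 325.84 = 0.1749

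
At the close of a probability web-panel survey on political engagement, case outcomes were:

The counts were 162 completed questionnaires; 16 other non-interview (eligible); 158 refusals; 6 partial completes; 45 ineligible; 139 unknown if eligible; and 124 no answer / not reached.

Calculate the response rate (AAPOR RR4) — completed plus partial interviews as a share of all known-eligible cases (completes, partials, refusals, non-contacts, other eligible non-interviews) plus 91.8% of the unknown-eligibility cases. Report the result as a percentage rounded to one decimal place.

28.3%

Numerator = 162 + 6 = 168
Eligible (known) = 162 + 6 + 158 + 124 + 16 = 466
Estimated eligible among unknowns = 0.9180 × 139 = 127.60
Denominator = 466 + 127.60 = 593.60
RR4 = 168 / 593.60 = 0.2830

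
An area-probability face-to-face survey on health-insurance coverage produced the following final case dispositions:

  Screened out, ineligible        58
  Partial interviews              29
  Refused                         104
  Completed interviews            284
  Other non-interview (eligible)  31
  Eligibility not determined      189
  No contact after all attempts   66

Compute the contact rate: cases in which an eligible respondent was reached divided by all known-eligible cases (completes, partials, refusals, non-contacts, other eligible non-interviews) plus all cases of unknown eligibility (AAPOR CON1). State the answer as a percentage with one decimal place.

63.7%

Top: 284 + 29 + 104 + 31 = 448
Base: 284 + 29 + 104 + 66 + 31 + 189 = 703
CON1 = 448 / 703 = 0.6373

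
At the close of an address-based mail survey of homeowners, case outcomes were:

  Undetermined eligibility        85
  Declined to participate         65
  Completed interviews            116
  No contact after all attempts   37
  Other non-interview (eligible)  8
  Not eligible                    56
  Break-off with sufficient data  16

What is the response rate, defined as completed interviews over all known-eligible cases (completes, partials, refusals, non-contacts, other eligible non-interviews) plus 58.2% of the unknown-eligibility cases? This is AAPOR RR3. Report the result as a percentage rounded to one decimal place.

Top → 116
Eligible (known) → 116 + 16 + 65 + 37 + 8 = 242
e × U → 0.5820 × 85 = 49.47
Denom → 242 + 49.47 = 291.47
RR3 = 116 / 291.47 = 0.3980

39.8%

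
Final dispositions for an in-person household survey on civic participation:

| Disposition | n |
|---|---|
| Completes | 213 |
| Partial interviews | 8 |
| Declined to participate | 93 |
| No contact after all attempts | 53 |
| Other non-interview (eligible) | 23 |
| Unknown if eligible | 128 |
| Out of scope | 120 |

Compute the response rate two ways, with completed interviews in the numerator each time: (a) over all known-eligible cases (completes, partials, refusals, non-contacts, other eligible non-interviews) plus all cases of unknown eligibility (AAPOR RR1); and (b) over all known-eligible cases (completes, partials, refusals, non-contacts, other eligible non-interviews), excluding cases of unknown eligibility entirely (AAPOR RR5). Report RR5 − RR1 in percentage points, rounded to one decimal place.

13.5

Numerator = 213
Denominator = 213 + 8 + 93 + 53 + 23 + 128 = 518
RR1 = 213 / 518 = 0.4112
Denominator = 213 + 8 + 93 + 53 + 23 = 390
RR5 = 213 / 390 = 0.5462
Difference = 54.62 − 41.12 = 13.50 percentage points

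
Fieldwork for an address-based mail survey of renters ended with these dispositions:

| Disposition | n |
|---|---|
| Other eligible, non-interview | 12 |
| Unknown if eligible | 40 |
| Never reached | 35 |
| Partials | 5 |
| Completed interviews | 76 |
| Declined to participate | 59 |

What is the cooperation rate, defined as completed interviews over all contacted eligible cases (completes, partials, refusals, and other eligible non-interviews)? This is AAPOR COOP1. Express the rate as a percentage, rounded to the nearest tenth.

50.0%

Num → 76
Base → 76 + 5 + 59 + 12 = 152
COOP1 = 76 / 152 = 0.5000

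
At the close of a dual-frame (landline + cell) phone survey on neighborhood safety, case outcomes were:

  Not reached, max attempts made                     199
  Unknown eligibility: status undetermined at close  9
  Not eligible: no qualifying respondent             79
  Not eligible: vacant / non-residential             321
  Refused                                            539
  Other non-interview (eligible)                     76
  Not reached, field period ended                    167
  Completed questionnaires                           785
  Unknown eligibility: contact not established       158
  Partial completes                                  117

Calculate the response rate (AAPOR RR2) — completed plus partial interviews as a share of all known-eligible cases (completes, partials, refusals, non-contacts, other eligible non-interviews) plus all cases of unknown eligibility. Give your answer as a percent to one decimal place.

No contact after all attempts = 167 + 199 = 366
Undetermined eligibility = 158 + 9 = 167
Screened out, ineligible = 79 + 321 = 400
Top = 785 + 117 = 902
Denominator = 785 + 117 + 539 + 366 + 76 + 167 = 2050
RR2 = 902 / 2050 = 0.4400

44.0%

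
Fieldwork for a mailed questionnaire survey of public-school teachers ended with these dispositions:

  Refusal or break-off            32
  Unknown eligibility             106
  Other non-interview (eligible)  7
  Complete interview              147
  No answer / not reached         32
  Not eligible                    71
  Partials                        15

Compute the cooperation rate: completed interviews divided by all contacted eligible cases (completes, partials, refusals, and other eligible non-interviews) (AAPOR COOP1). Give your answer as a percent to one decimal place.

Top → 147
Denom → 147 + 15 + 32 + 7 = 201
COOP1 = 147 / 201 = 0.7313

73.1%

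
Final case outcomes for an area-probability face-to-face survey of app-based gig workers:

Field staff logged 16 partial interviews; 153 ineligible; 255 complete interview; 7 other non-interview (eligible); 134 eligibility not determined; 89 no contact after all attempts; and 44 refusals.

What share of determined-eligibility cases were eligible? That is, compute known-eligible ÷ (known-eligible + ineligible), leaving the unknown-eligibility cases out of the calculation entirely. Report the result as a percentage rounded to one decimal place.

72.9%

Eligible (known) = 255 + 16 + 44 + 89 + 7 = 411
e = 411 / (411 + 153) = 411 / 564 = 0.7287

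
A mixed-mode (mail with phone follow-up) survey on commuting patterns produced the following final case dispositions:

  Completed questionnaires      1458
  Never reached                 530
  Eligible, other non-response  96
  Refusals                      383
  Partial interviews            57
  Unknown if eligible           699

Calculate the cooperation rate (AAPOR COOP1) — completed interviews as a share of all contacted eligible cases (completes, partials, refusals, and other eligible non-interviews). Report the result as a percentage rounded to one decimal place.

Top → 1458
Base → 1458 + 57 + 383 + 96 = 1994
COOP1 = 1458 / 1994 = 0.7312

73.1%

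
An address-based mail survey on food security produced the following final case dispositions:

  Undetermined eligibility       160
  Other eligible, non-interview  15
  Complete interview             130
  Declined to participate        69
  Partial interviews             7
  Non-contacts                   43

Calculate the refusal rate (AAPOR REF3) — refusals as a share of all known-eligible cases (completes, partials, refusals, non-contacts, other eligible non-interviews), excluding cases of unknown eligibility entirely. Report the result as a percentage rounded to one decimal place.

26.1%

Numerator: 69
Denom: 130 + 7 + 69 + 43 + 15 = 264
REF3 = 69 / 264 = 0.2614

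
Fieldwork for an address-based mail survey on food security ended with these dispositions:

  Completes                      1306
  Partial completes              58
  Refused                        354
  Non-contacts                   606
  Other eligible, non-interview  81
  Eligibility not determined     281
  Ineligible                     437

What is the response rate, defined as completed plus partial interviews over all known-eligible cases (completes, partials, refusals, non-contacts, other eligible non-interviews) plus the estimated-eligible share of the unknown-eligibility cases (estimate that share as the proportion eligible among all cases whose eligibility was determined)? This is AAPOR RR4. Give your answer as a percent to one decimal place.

51.6%

Num: 1306 + 58 = 1364
Known eligible: 1306 + 58 + 354 + 606 + 81 = 2405
e = 2405 / (2405 + 437) = 2405 / 2842 = 0.8462
Estimated eligible among unknowns: 0.8462 × 281 = 237.78
Denom: 2405 + 237.78 = 2642.78
RR4 = 1364 / 2642.78 = 0.5161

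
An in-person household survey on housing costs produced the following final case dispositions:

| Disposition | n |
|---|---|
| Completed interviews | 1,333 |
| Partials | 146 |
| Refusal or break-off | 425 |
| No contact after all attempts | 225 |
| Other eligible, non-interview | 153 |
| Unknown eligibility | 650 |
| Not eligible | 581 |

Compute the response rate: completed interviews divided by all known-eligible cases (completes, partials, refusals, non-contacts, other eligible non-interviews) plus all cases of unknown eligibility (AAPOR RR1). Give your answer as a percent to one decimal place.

45.5%

Numerator → 1333
Base → 1333 + 146 + 425 + 225 + 153 + 650 = 2932
RR1 = 1333 / 2932 = 0.4546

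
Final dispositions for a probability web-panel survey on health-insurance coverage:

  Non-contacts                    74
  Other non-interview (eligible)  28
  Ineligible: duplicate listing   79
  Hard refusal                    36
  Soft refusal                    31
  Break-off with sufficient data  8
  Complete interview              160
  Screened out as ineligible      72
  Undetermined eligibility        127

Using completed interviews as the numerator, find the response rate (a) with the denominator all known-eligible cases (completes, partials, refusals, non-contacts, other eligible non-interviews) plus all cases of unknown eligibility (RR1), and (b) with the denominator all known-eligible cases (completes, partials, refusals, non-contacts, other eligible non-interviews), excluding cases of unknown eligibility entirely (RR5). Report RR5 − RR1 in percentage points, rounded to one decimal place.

13.0

Refused = 36 + 31 = 67
Ineligible = 72 + 79 = 151
Num: 160
Denom: 160 + 8 + 67 + 74 + 28 + 127 = 464
RR1 = 160 / 464 = 0.3448
Denom: 160 + 8 + 67 + 74 + 28 = 337
RR5 = 160 / 337 = 0.4748
Difference = 47.48 − 34.48 = 13.00 percentage points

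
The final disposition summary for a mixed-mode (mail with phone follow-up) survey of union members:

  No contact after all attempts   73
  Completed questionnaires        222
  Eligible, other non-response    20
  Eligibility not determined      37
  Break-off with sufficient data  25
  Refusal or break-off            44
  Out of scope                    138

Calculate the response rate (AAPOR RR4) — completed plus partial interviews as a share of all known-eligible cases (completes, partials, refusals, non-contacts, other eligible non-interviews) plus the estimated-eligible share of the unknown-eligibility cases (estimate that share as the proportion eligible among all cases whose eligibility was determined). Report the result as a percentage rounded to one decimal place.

Num = 222 + 25 = 247
Eligible (known) = 222 + 25 + 44 + 73 + 20 = 384
e = 384 / (384 + 138) = 384 / 522 = 0.7356
Estimated eligible among unknowns = 0.7356 × 37 = 27.22
Denominator = 384 + 27.22 = 411.22
RR4 = 247 / 411.22 = 0.6007

60.1%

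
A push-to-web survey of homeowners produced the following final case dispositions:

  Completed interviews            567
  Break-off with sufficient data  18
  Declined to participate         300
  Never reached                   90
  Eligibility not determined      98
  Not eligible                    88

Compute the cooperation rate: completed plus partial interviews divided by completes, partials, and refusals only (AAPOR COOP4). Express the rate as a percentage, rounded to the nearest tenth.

66.1%

Top = 567 + 18 = 585
Base = 567 + 18 + 300 = 885
COOP4 = 585 / 885 = 0.6610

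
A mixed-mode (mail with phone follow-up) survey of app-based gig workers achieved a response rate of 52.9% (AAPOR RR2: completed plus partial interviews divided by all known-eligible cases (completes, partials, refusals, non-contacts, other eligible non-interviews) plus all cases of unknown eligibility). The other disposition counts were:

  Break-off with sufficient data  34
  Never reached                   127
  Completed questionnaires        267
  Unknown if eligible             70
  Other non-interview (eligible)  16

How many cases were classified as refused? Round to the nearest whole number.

Num = 267 + 34 = 301
RR2 = 301 / D = 0.529
D = 301 / 0.529 = 569.0
Other denominator terms total 514
refused = 569.0 − 514 ≈ 55

55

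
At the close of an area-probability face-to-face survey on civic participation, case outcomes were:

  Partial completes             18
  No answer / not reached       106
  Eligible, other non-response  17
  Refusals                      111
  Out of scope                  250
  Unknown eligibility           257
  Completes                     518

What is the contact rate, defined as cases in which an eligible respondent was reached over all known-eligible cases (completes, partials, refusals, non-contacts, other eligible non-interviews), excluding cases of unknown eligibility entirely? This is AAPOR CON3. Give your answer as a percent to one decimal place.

86.2%

Numerator = 518 + 18 + 111 + 17 = 664
Denom = 518 + 18 + 111 + 106 + 17 = 770
CON3 = 664 / 770 = 0.8623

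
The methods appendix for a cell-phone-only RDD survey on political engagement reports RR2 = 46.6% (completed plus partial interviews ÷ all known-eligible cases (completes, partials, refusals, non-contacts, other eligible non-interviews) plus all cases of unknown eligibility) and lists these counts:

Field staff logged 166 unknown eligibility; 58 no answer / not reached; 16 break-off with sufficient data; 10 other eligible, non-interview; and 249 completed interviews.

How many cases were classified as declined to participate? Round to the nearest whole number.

Num → 249 + 16 = 265
RR2 = 265 / D = 0.466
D = 265 / 0.466 = 568.7
Other denominator terms total 499
declined to participate = 568.7 − 499 ≈ 70

70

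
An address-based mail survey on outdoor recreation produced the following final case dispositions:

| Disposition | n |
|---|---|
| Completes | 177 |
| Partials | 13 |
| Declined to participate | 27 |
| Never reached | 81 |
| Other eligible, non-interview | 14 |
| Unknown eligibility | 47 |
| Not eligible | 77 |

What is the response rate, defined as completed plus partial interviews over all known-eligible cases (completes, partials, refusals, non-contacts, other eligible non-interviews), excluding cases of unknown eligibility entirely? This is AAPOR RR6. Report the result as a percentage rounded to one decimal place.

Num = 177 + 13 = 190
Base = 177 + 13 + 27 + 81 + 14 = 312
RR6 = 190 / 312 = 0.6090

60.9%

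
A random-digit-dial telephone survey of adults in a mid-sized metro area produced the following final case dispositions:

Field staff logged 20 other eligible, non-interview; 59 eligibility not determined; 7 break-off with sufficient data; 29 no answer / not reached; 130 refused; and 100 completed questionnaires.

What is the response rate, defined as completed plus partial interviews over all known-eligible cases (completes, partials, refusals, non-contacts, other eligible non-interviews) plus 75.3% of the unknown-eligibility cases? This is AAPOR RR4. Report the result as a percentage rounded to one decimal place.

32.4%

Numerator: 100 + 7 = 107
Known eligible: 100 + 7 + 130 + 29 + 20 = 286
Eligible share of unknowns: 0.7530 × 59 = 44.43
Base: 286 + 44.43 = 330.43
RR4 = 107 / 330.43 = 0.3238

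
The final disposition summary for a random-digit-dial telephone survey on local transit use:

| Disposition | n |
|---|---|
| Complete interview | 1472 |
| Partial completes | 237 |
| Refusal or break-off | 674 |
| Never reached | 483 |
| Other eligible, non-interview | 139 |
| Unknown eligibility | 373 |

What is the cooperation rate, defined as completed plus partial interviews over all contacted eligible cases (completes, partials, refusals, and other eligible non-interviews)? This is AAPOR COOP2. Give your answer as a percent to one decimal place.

Num: 1472 + 237 = 1709
Denom: 1472 + 237 + 674 + 139 = 2522
COOP2 = 1709 / 2522 = 0.6776

67.8%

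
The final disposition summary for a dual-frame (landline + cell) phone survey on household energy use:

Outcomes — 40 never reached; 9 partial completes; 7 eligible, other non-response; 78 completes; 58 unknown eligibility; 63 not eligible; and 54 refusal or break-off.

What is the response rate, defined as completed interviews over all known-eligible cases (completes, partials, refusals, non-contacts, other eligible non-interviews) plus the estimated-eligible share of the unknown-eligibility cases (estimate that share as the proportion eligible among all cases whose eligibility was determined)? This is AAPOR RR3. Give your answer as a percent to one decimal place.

33.7%

Num → 78
Known eligible → 78 + 9 + 54 + 40 + 7 = 188
e = 188 / (188 + 63) = 188 / 251 = 0.7490
e × U → 0.7490 × 58 = 43.44
Denom → 188 + 43.44 = 231.44
RR3 = 78 / 231.44 = 0.3370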